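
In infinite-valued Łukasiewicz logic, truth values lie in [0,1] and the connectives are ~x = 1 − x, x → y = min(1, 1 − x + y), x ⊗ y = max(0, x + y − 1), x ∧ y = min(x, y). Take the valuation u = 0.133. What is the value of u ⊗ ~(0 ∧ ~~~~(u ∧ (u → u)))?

0.133

u → u = min(1, 1 − 0.133 + 0.133) = min(1, 1.000) = 1.000
u ∧ (u → u) = min(0.133, 1.000) = 0.133
~(u ∧ (u → u)) = 1 − 0.133 = 0.867
~~(u ∧ (u → u)) = 1 − 0.867 = 0.133
~~~(u ∧ (u → u)) = 1 − 0.133 = 0.867
~~~~(u ∧ (u → u)) = 1 − 0.867 = 0.133
0 ∧ ~~~~(u ∧ (u → u)) = min(0.000, 0.133) = 0.000
~(0 ∧ ~~~~(u ∧ (u → u))) = 1 − 0.000 = 1.000
u ⊗ ~(0 ∧ ~~~~(u ∧ (u → u))) = max(0, 0.133 + 1.000 − 1) = max(0, 0.133) = 0.133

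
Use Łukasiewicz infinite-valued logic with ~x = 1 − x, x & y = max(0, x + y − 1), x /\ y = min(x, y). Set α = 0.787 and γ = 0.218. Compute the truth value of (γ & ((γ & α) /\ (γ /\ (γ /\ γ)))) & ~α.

γ & α = max(0, 0.218 + 0.787 − 1) = max(0, 0.005) = 0.005
γ /\ γ = min(0.218, 0.218) = 0.218
γ /\ (γ /\ γ) = min(0.218, 0.218) = 0.218
(γ & α) /\ (γ /\ (γ /\ γ)) = min(0.005, 0.218) = 0.005
γ & ((γ & α) /\ (γ /\ (γ /\ γ))) = max(0, 0.218 + 0.005 − 1) = max(0, -0.777) = 0.000
~α = 1 − 0.787 = 0.213
(γ & ((γ & α) /\ (γ /\ (γ /\ γ)))) & ~α = max(0, 0.000 + 0.213 − 1) = max(0, -0.787) = 0.000

0.000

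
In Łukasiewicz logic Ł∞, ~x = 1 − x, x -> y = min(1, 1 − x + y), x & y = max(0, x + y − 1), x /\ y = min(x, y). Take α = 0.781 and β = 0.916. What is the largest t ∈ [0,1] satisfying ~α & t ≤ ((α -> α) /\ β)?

~α = 1 − 0.781 = 0.219
So the left factor is ~α = 0.219.
α -> α = min(1, 1 − 0.781 + 0.781) = min(1, 1.000) = 1.000
(α -> α) /\ β = min(1.000, 0.916) = 0.916
So the right-hand bound is (α -> α) /\ β = 0.916.
The residuum of the Łukasiewicz t-norm gives the supremum: min(1, 1 − 0.219 + 0.916).
1 − 0.219 + 0.916 = 1.697, so t = min(1, 1.697) = 1.000.
Check: 0.219 & 1.000 = max(0, 0.219) = 0.219 ≤ 0.916.

1.000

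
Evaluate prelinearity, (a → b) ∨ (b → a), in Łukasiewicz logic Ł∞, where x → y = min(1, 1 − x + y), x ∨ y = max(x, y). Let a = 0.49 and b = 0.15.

a → b = min(1, 1 − 0.49 + 0.15) = min(1, 0.66) = 0.66
b → a = min(1, 1 − 0.15 + 0.49) = min(1, 1.34) = 1.00
(a → b) ∨ (b → a) = max(0.66, 1.00) = 1.00
(As expected: a Ł∞-tautology — holds in every MV-chain.)

1.00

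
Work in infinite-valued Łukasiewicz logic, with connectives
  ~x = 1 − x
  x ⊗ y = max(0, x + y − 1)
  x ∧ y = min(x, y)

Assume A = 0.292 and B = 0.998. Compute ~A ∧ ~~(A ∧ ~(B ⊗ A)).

0.292

~A = 1 − 0.292 = 0.708
B ⊗ A = max(0, 0.998 + 0.292 − 1) = max(0, 0.290) = 0.290
~(B ⊗ A) = 1 − 0.290 = 0.710
A ∧ ~(B ⊗ A) = min(0.292, 0.710) = 0.292
~(A ∧ ~(B ⊗ A)) = 1 − 0.292 = 0.708
~~(A ∧ ~(B ⊗ A)) = 1 − 0.708 = 0.292
~A ∧ ~~(A ∧ ~(B ⊗ A)) = min(0.708, 0.292) = 0.292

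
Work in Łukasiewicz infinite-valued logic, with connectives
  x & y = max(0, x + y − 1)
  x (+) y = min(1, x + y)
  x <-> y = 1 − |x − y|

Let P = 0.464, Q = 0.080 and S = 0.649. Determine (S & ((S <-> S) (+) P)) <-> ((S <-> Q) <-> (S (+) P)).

S <-> S = 1 − |0.649 − 0.649| = 1 − 0.000 = 1.000
(S <-> S) (+) P = min(1, 1.000 + 0.464) = min(1, 1.464) = 1.000
S & ((S <-> S) (+) P) = max(0, 0.649 + 1.000 − 1) = max(0, 0.649) = 0.649
S <-> Q = 1 − |0.649 − 0.080| = 1 − 0.569 = 0.431
S (+) P = min(1, 0.649 + 0.464) = min(1, 1.113) = 1.000
(S <-> Q) <-> (S (+) P) = 1 − |0.431 − 1.000| = 1 − 0.569 = 0.431
(S & ((S <-> S) (+) P)) <-> ((S <-> Q) <-> (S (+) P)) = 1 − |0.649 − 0.431| = 1 − 0.218 = 0.782

0.782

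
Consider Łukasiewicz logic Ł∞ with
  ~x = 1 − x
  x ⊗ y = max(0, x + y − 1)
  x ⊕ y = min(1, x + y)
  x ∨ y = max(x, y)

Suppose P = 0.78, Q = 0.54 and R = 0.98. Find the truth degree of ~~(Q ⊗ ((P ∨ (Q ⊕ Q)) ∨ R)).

0.54

Q ⊕ Q = min(1, 0.54 + 0.54) = min(1, 1.08) = 1.00
P ∨ (Q ⊕ Q) = max(0.78, 1.00) = 1.00
(P ∨ (Q ⊕ Q)) ∨ R = max(1.00, 0.98) = 1.00
Q ⊗ ((P ∨ (Q ⊕ Q)) ∨ R) = max(0, 0.54 + 1.00 − 1) = max(0, 0.54) = 0.54
~(Q ⊗ ((P ∨ (Q ⊕ Q)) ∨ R)) = 1 − 0.54 = 0.46
~~(Q ⊗ ((P ∨ (Q ⊕ Q)) ∨ R)) = 1 − 0.46 = 0.54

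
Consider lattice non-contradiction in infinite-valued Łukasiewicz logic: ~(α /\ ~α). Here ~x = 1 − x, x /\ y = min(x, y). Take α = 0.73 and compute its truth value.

0.73

~α = 1 − 0.73 = 0.27
α /\ ~α = min(0.73, 0.27) = 0.27
~(α /\ ~α) = 1 − 0.27 = 0.73
(The value 0.73 < 1 shows this instance is not satisfied; not a Ł∞-tautology — its value is 1 − min(a, 1−a).)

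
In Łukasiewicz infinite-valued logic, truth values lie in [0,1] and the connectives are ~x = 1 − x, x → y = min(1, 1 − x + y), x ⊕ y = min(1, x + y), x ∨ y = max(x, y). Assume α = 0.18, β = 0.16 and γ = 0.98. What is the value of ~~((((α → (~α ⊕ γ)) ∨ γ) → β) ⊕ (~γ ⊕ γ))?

~α = 1 − 0.18 = 0.82
~α ⊕ γ = min(1, 0.82 + 0.98) = min(1, 1.80) = 1.00
α → (~α ⊕ γ) = min(1, 1 − 0.18 + 1.00) = min(1, 1.82) = 1.00
(α → (~α ⊕ γ)) ∨ γ = max(1.00, 0.98) = 1.00
((α → (~α ⊕ γ)) ∨ γ) → β = min(1, 1 − 1.00 + 0.16) = min(1, 0.16) = 0.16
~γ = 1 − 0.98 = 0.02
~γ ⊕ γ = min(1, 0.02 + 0.98) = min(1, 1.00) = 1.00
(((α → (~α ⊕ γ)) ∨ γ) → β) ⊕ (~γ ⊕ γ) = min(1, 0.16 + 1.00) = min(1, 1.16) = 1.00
~((((α → (~α ⊕ γ)) ∨ γ) → β) ⊕ (~γ ⊕ γ)) = 1 − 1.00 = 0.00
~~((((α → (~α ⊕ γ)) ∨ γ) → β) ⊕ (~γ ⊕ γ)) = 1 − 0.00 = 1.00

1.00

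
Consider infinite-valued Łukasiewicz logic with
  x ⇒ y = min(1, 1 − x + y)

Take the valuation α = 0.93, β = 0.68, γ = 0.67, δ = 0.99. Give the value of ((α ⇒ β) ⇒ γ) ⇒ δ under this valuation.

1.00

α ⇒ β = min(1, 1 − 0.93 + 0.68) = min(1, 0.75) = 0.75
(α ⇒ β) ⇒ γ = min(1, 1 − 0.75 + 0.67) = min(1, 0.92) = 0.92
((α ⇒ β) ⇒ γ) ⇒ δ = min(1, 1 − 0.92 + 0.99) = min(1, 1.07) = 1.00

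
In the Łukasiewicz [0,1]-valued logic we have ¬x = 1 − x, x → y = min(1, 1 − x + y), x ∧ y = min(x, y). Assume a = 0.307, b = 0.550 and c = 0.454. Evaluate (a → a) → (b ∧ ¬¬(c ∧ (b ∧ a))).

0.307

a → a = min(1, 1 − 0.307 + 0.307) = min(1, 1.000) = 1.000
b ∧ a = min(0.550, 0.307) = 0.307
c ∧ (b ∧ a) = min(0.454, 0.307) = 0.307
¬(c ∧ (b ∧ a)) = 1 − 0.307 = 0.693
¬¬(c ∧ (b ∧ a)) = 1 − 0.693 = 0.307
b ∧ ¬¬(c ∧ (b ∧ a)) = min(0.550, 0.307) = 0.307
(a → a) → (b ∧ ¬¬(c ∧ (b ∧ a))) = min(1, 1 − 1.000 + 0.307) = min(1, 0.307) = 0.307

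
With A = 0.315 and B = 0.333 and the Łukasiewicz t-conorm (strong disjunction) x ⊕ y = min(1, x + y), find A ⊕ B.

0.648

A ⊕ B = min(1, 0.315 + 0.333) = min(1, 0.648) = 0.648
For comparison, the Gödel t-conorm max(x, y) would give 0.333.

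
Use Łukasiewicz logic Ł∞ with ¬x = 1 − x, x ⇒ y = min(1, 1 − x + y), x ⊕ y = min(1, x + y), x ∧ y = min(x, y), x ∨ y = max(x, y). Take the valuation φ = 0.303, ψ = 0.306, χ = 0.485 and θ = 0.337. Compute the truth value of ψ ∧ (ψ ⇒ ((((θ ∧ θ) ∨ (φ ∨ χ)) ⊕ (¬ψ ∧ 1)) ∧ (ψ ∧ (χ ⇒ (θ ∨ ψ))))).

0.306

θ ∧ θ = min(0.337, 0.337) = 0.337
φ ∨ χ = max(0.303, 0.485) = 0.485
(θ ∧ θ) ∨ (φ ∨ χ) = max(0.337, 0.485) = 0.485
¬ψ = 1 − 0.306 = 0.694
¬ψ ∧ 1 = min(0.694, 1.000) = 0.694
((θ ∧ θ) ∨ (φ ∨ χ)) ⊕ (¬ψ ∧ 1) = min(1, 0.485 + 0.694) = min(1, 1.179) = 1.000
θ ∨ ψ = max(0.337, 0.306) = 0.337
χ ⇒ (θ ∨ ψ) = min(1, 1 − 0.485 + 0.337) = min(1, 0.852) = 0.852
ψ ∧ (χ ⇒ (θ ∨ ψ)) = min(0.306, 0.852) = 0.306
(((θ ∧ θ) ∨ (φ ∨ χ)) ⊕ (¬ψ ∧ 1)) ∧ (ψ ∧ (χ ⇒ (θ ∨ ψ))) = min(1.000, 0.306) = 0.306
ψ ⇒ ((((θ ∧ θ) ∨ (φ ∨ χ)) ⊕ (¬ψ ∧ 1)) ∧ (ψ ∧ (χ ⇒ (θ ∨ ψ)))) = min(1, 1 − 0.306 + 0.306) = min(1, 1.000) = 1.000
ψ ∧ (ψ ⇒ ((((θ ∧ θ) ∨ (φ ∨ χ)) ⊕ (¬ψ ∧ 1)) ∧ (ψ ∧ (χ ⇒ (θ ∨ ψ))))) = min(0.306, 1.000) = 0.306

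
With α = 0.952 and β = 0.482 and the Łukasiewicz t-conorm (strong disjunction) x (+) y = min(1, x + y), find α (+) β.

α (+) β = min(1, 0.952 + 0.482) = min(1, 1.434) = 1.000
For comparison, the Gödel t-conorm max(x, y) would give 0.952.

1.000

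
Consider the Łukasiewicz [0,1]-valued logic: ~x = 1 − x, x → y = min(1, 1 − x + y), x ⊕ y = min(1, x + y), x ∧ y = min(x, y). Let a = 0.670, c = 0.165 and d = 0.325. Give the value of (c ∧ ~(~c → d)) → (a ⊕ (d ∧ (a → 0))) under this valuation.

1.000

~c = 1 − 0.165 = 0.835
~c → d = min(1, 1 − 0.835 + 0.325) = min(1, 0.490) = 0.490
~(~c → d) = 1 − 0.490 = 0.510
c ∧ ~(~c → d) = min(0.165, 0.510) = 0.165
a → 0 = min(1, 1 − 0.670 + 0.000) = min(1, 0.330) = 0.330
d ∧ (a → 0) = min(0.325, 0.330) = 0.325
a ⊕ (d ∧ (a → 0)) = min(1, 0.670 + 0.325) = min(1, 0.995) = 0.995
(c ∧ ~(~c → d)) → (a ⊕ (d ∧ (a → 0))) = min(1, 1 − 0.165 + 0.995) = min(1, 1.830) = 1.000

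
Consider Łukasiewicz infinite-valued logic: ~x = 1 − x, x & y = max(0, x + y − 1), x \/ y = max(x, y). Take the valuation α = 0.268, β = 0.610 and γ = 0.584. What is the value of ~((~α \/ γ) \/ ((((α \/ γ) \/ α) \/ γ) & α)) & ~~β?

~α = 1 − 0.268 = 0.732
~α \/ γ = max(0.732, 0.584) = 0.732
α \/ γ = max(0.268, 0.584) = 0.584
(α \/ γ) \/ α = max(0.584, 0.268) = 0.584
((α \/ γ) \/ α) \/ γ = max(0.584, 0.584) = 0.584
(((α \/ γ) \/ α) \/ γ) & α = max(0, 0.584 + 0.268 − 1) = max(0, -0.148) = 0.000
(~α \/ γ) \/ ((((α \/ γ) \/ α) \/ γ) & α) = max(0.732, 0.000) = 0.732
~((~α \/ γ) \/ ((((α \/ γ) \/ α) \/ γ) & α)) = 1 − 0.732 = 0.268
~β = 1 − 0.610 = 0.390
~~β = 1 − 0.390 = 0.610
~((~α \/ γ) \/ ((((α \/ γ) \/ α) \/ γ) & α)) & ~~β = max(0, 0.268 + 0.610 − 1) = max(0, -0.122) = 0.000

0.000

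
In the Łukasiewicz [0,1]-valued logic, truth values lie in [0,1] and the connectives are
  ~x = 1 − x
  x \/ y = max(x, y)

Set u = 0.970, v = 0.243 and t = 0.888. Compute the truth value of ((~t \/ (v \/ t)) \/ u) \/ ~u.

0.970

~t = 1 − 0.888 = 0.112
v \/ t = max(0.243, 0.888) = 0.888
~t \/ (v \/ t) = max(0.112, 0.888) = 0.888
(~t \/ (v \/ t)) \/ u = max(0.888, 0.970) = 0.970
~u = 1 − 0.970 = 0.030
((~t \/ (v \/ t)) \/ u) \/ ~u = max(0.970, 0.030) = 0.970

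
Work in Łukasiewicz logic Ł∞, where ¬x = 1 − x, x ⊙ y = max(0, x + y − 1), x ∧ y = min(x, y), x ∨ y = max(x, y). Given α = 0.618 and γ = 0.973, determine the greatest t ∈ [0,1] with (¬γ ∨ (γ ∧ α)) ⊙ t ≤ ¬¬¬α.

0.764

¬γ = 1 − 0.973 = 0.027
γ ∧ α = min(0.973, 0.618) = 0.618
¬γ ∨ (γ ∧ α) = max(0.027, 0.618) = 0.618
So the left factor is ¬γ ∨ (γ ∧ α) = 0.618.
¬α = 1 − 0.618 = 0.382
¬¬α = 1 − 0.382 = 0.618
¬¬¬α = 1 − 0.618 = 0.382
So the right-hand bound is ¬¬¬α = 0.382.
The residuum of the Łukasiewicz t-norm gives the supremum: min(1, 1 − 0.618 + 0.382).
1 − 0.618 + 0.382 = 0.764, so t = min(1, 0.764) = 0.764.
Check: 0.618 ⊙ 0.764 = max(0, 0.382) = 0.382 ≤ 0.382.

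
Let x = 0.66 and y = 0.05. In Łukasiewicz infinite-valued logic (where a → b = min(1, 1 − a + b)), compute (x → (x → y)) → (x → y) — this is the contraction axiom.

0.66

x → y = min(1, 1 − 0.66 + 0.05) = min(1, 0.39) = 0.39
x → (x → y) = min(1, 1 − 0.66 + 0.39) = min(1, 0.73) = 0.73
(x → (x → y)) → (x → y) = min(1, 1 − 0.73 + 0.39) = min(1, 0.66) = 0.66
(The value 0.66 < 1 shows this instance is not satisfied; fails in Ł∞ (the t-norm is not idempotent).)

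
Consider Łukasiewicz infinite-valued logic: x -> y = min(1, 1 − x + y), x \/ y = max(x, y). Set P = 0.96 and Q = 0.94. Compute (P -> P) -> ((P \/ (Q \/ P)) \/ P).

P -> P = min(1, 1 − 0.96 + 0.96) = min(1, 1.00) = 1.00
Q \/ P = max(0.94, 0.96) = 0.96
P \/ (Q \/ P) = max(0.96, 0.96) = 0.96
(P \/ (Q \/ P)) \/ P = max(0.96, 0.96) = 0.96
(P -> P) -> ((P \/ (Q \/ P)) \/ P) = min(1, 1 − 1.00 + 0.96) = min(1, 0.96) = 0.96

0.96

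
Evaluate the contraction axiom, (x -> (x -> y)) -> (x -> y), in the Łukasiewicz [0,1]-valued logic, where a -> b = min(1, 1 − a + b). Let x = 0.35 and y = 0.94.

x -> y = min(1, 1 − 0.35 + 0.94) = min(1, 1.59) = 1.00
x -> (x -> y) = min(1, 1 − 0.35 + 1.00) = min(1, 1.65) = 1.00
(x -> (x -> y)) -> (x -> y) = min(1, 1 − 1.00 + 1.00) = min(1, 1.00) = 1.00

1.00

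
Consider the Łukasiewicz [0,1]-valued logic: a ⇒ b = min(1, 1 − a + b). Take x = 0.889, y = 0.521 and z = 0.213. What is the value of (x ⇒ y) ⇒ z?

x ⇒ y = min(1, 1 − 0.889 + 0.521) = min(1, 0.632) = 0.632
(x ⇒ y) ⇒ z = min(1, 1 − 0.632 + 0.213) = min(1, 0.581) = 0.581

0.581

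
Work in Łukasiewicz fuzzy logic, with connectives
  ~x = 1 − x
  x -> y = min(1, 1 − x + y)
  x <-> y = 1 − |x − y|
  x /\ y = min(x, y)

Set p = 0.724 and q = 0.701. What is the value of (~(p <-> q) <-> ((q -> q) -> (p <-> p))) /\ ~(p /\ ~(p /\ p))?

0.023

p <-> q = 1 − |0.724 − 0.701| = 1 − 0.023 = 0.977
~(p <-> q) = 1 − 0.977 = 0.023
q -> q = min(1, 1 − 0.701 + 0.701) = min(1, 1.000) = 1.000
p <-> p = 1 − |0.724 − 0.724| = 1 − 0.000 = 1.000
(q -> q) -> (p <-> p) = min(1, 1 − 1.000 + 1.000) = min(1, 1.000) = 1.000
~(p <-> q) <-> ((q -> q) -> (p <-> p)) = 1 − |0.023 − 1.000| = 1 − 0.977 = 0.023
p /\ p = min(0.724, 0.724) = 0.724
~(p /\ p) = 1 − 0.724 = 0.276
p /\ ~(p /\ p) = min(0.724, 0.276) = 0.276
~(p /\ ~(p /\ p)) = 1 − 0.276 = 0.724
(~(p <-> q) <-> ((q -> q) -> (p <-> p))) /\ ~(p /\ ~(p /\ p)) = min(0.023, 0.724) = 0.023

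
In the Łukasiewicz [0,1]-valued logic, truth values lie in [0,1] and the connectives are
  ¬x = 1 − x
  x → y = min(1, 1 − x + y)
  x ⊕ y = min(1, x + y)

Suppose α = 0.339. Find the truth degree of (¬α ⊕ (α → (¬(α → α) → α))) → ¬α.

0.661

¬α = 1 − 0.339 = 0.661
α → α = min(1, 1 − 0.339 + 0.339) = min(1, 1.000) = 1.000
¬(α → α) = 1 − 1.000 = 0.000
¬(α → α) → α = min(1, 1 − 0.000 + 0.339) = min(1, 1.339) = 1.000
α → (¬(α → α) → α) = min(1, 1 − 0.339 + 1.000) = min(1, 1.661) = 1.000
¬α ⊕ (α → (¬(α → α) → α)) = min(1, 0.661 + 1.000) = min(1, 1.661) = 1.000
(¬α ⊕ (α → (¬(α → α) → α))) → ¬α = min(1, 1 − 1.000 + 0.661) = min(1, 0.661) = 0.661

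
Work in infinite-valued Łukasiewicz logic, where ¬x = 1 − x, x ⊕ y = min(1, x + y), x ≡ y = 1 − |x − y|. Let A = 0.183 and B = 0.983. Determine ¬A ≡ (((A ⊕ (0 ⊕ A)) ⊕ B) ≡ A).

¬A = 1 − 0.183 = 0.817
0 ⊕ A = min(1, 0.000 + 0.183) = min(1, 0.183) = 0.183
A ⊕ (0 ⊕ A) = min(1, 0.183 + 0.183) = min(1, 0.366) = 0.366
(A ⊕ (0 ⊕ A)) ⊕ B = min(1, 0.366 + 0.983) = min(1, 1.349) = 1.000
((A ⊕ (0 ⊕ A)) ⊕ B) ≡ A = 1 − |1.000 − 0.183| = 1 − 0.817 = 0.183
¬A ≡ (((A ⊕ (0 ⊕ A)) ⊕ B) ≡ A) = 1 − |0.817 − 0.183| = 1 − 0.634 = 0.366

0.366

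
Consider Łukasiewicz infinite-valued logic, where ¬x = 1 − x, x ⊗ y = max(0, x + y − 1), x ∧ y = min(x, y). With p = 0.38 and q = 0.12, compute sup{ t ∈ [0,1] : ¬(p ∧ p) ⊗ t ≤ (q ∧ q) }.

0.50

p ∧ p = min(0.38, 0.38) = 0.38
¬(p ∧ p) = 1 − 0.38 = 0.62
So the left factor is ¬(p ∧ p) = 0.62.
q ∧ q = min(0.12, 0.12) = 0.12
So the right-hand bound is q ∧ q = 0.12.
The residuum of the Łukasiewicz t-norm gives the supremum: min(1, 1 − 0.62 + 0.12).
1 − 0.62 + 0.12 = 0.50, so t = min(1, 0.50) = 0.50.
Check: 0.62 ⊗ 0.50 = max(0, 0.12) = 0.12 ≤ 0.12.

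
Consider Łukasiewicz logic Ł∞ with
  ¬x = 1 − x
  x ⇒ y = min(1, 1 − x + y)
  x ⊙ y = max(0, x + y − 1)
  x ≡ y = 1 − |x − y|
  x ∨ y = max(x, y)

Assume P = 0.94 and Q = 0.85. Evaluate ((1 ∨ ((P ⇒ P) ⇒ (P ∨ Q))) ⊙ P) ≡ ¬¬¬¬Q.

0.91

P ⇒ P = min(1, 1 − 0.94 + 0.94) = min(1, 1.00) = 1.00
P ∨ Q = max(0.94, 0.85) = 0.94
(P ⇒ P) ⇒ (P ∨ Q) = min(1, 1 − 1.00 + 0.94) = min(1, 0.94) = 0.94
1 ∨ ((P ⇒ P) ⇒ (P ∨ Q)) = max(1.00, 0.94) = 1.00
(1 ∨ ((P ⇒ P) ⇒ (P ∨ Q))) ⊙ P = max(0, 1.00 + 0.94 − 1) = max(0, 0.94) = 0.94
¬Q = 1 − 0.85 = 0.15
¬¬Q = 1 − 0.15 = 0.85
¬¬¬Q = 1 − 0.85 = 0.15
¬¬¬¬Q = 1 − 0.15 = 0.85
((1 ∨ ((P ⇒ P) ⇒ (P ∨ Q))) ⊙ P) ≡ ¬¬¬¬Q = 1 − |0.94 − 0.85| = 1 − 0.09 = 0.91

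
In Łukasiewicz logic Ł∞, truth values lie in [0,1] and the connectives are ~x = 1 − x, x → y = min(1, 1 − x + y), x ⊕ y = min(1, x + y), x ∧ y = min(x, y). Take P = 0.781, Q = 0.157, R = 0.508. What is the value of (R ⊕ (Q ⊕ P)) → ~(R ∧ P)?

Q ⊕ P = min(1, 0.157 + 0.781) = min(1, 0.938) = 0.938
R ⊕ (Q ⊕ P) = min(1, 0.508 + 0.938) = min(1, 1.446) = 1.000
R ∧ P = min(0.508, 0.781) = 0.508
~(R ∧ P) = 1 − 0.508 = 0.492
(R ⊕ (Q ⊕ P)) → ~(R ∧ P) = min(1, 1 − 1.000 + 0.492) = min(1, 0.492) = 0.492

0.492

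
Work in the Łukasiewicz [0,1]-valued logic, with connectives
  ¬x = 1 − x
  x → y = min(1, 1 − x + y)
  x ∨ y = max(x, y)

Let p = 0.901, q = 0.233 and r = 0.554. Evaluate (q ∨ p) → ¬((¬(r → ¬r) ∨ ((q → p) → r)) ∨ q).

q ∨ p = max(0.233, 0.901) = 0.901
¬r = 1 − 0.554 = 0.446
r → ¬r = min(1, 1 − 0.554 + 0.446) = min(1, 0.892) = 0.892
¬(r → ¬r) = 1 − 0.892 = 0.108
q → p = min(1, 1 − 0.233 + 0.901) = min(1, 1.668) = 1.000
(q → p) → r = min(1, 1 − 1.000 + 0.554) = min(1, 0.554) = 0.554
¬(r → ¬r) ∨ ((q → p) → r) = max(0.108, 0.554) = 0.554
(¬(r → ¬r) ∨ ((q → p) → r)) ∨ q = max(0.554, 0.233) = 0.554
¬((¬(r → ¬r) ∨ ((q → p) → r)) ∨ q) = 1 − 0.554 = 0.446
(q ∨ p) → ¬((¬(r → ¬r) ∨ ((q → p) → r)) ∨ q) = min(1, 1 − 0.901 + 0.446) = min(1, 0.545) = 0.545

0.545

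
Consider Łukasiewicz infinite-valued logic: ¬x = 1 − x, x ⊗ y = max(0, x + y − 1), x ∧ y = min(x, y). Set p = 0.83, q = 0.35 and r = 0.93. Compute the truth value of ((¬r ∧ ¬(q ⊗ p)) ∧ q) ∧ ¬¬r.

0.07

¬r = 1 − 0.93 = 0.07
q ⊗ p = max(0, 0.35 + 0.83 − 1) = max(0, 0.18) = 0.18
¬(q ⊗ p) = 1 − 0.18 = 0.82
¬r ∧ ¬(q ⊗ p) = min(0.07, 0.82) = 0.07
(¬r ∧ ¬(q ⊗ p)) ∧ q = min(0.07, 0.35) = 0.07
¬¬r = 1 − 0.07 = 0.93
((¬r ∧ ¬(q ⊗ p)) ∧ q) ∧ ¬¬r = min(0.07, 0.93) = 0.07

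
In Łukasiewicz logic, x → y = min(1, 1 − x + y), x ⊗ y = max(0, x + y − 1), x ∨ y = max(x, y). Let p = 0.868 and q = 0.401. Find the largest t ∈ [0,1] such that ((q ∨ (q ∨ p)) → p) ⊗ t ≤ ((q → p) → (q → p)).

1.000

q ∨ p = max(0.401, 0.868) = 0.868
q ∨ (q ∨ p) = max(0.401, 0.868) = 0.868
(q ∨ (q ∨ p)) → p = min(1, 1 − 0.868 + 0.868) = min(1, 1.000) = 1.000
So the left factor is (q ∨ (q ∨ p)) → p = 1.000.
q → p = min(1, 1 − 0.401 + 0.868) = min(1, 1.467) = 1.000
(q → p) → (q → p) = min(1, 1 − 1.000 + 1.000) = min(1, 1.000) = 1.000
So the right-hand bound is (q → p) → (q → p) = 1.000.
The residuum of the Łukasiewicz t-norm gives the supremum: min(1, 1 − 1.000 + 1.000).
1 − 1.000 + 1.000 = 1.000, so t = min(1, 1.000) = 1.000.
Check: 1.000 ⊗ 1.000 = max(0, 1.000) = 1.000 ≤ 1.000.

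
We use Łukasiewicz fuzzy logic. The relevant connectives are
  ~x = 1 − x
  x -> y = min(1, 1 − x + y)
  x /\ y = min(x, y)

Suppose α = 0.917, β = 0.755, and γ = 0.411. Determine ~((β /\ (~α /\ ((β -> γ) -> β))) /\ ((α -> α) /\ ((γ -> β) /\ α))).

~α = 1 − 0.917 = 0.083
β -> γ = min(1, 1 − 0.755 + 0.411) = min(1, 0.656) = 0.656
(β -> γ) -> β = min(1, 1 − 0.656 + 0.755) = min(1, 1.099) = 1.000
~α /\ ((β -> γ) -> β) = min(0.083, 1.000) = 0.083
β /\ (~α /\ ((β -> γ) -> β)) = min(0.755, 0.083) = 0.083
α -> α = min(1, 1 − 0.917 + 0.917) = min(1, 1.000) = 1.000
γ -> β = min(1, 1 − 0.411 + 0.755) = min(1, 1.344) = 1.000
(γ -> β) /\ α = min(1.000, 0.917) = 0.917
(α -> α) /\ ((γ -> β) /\ α) = min(1.000, 0.917) = 0.917
(β /\ (~α /\ ((β -> γ) -> β))) /\ ((α -> α) /\ ((γ -> β) /\ α)) = min(0.083, 0.917) = 0.083
~((β /\ (~α /\ ((β -> γ) -> β))) /\ ((α -> α) /\ ((γ -> β) /\ α))) = 1 − 0.083 = 0.917

0.917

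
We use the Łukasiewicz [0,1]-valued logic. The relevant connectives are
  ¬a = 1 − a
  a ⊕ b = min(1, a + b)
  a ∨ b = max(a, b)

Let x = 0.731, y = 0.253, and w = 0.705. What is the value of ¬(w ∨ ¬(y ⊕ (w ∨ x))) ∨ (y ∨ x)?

0.731

w ∨ x = max(0.705, 0.731) = 0.731
y ⊕ (w ∨ x) = min(1, 0.253 + 0.731) = min(1, 0.984) = 0.984
¬(y ⊕ (w ∨ x)) = 1 − 0.984 = 0.016
w ∨ ¬(y ⊕ (w ∨ x)) = max(0.705, 0.016) = 0.705
¬(w ∨ ¬(y ⊕ (w ∨ x))) = 1 − 0.705 = 0.295
y ∨ x = max(0.253, 0.731) = 0.731
¬(w ∨ ¬(y ⊕ (w ∨ x))) ∨ (y ∨ x) = max(0.295, 0.731) = 0.731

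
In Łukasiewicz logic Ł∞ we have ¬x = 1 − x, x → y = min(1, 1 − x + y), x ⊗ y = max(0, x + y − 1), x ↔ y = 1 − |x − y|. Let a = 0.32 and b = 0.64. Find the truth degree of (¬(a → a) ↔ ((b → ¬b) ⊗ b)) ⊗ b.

0.28

a → a = min(1, 1 − 0.32 + 0.32) = min(1, 1.00) = 1.00
¬(a → a) = 1 − 1.00 = 0.00
¬b = 1 − 0.64 = 0.36
b → ¬b = min(1, 1 − 0.64 + 0.36) = min(1, 0.72) = 0.72
(b → ¬b) ⊗ b = max(0, 0.72 + 0.64 − 1) = max(0, 0.36) = 0.36
¬(a → a) ↔ ((b → ¬b) ⊗ b) = 1 − |0.00 − 0.36| = 1 − 0.36 = 0.64
(¬(a → a) ↔ ((b → ¬b) ⊗ b)) ⊗ b = max(0, 0.64 + 0.64 − 1) = max(0, 0.28) = 0.28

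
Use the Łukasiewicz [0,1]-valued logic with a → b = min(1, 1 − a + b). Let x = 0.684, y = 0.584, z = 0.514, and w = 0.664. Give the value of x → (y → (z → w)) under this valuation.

z → w = min(1, 1 − 0.514 + 0.664) = min(1, 1.150) = 1.000
y → (z → w) = min(1, 1 − 0.584 + 1.000) = min(1, 1.416) = 1.000
x → (y → (z → w)) = min(1, 1 − 0.684 + 1.000) = min(1, 1.316) = 1.000

1.000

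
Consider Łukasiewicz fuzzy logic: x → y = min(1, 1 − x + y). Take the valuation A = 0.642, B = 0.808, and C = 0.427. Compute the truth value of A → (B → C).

0.977

B → C = min(1, 1 − 0.808 + 0.427) = min(1, 0.619) = 0.619
A → (B → C) = min(1, 1 − 0.642 + 0.619) = min(1, 0.977) = 0.977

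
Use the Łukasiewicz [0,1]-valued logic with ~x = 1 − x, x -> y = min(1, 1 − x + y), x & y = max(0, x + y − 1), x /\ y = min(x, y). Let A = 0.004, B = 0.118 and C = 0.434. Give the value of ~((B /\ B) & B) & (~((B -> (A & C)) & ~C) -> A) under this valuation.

B /\ B = min(0.118, 0.118) = 0.118
(B /\ B) & B = max(0, 0.118 + 0.118 − 1) = max(0, -0.764) = 0.000
~((B /\ B) & B) = 1 − 0.000 = 1.000
A & C = max(0, 0.004 + 0.434 − 1) = max(0, -0.562) = 0.000
B -> (A & C) = min(1, 1 − 0.118 + 0.000) = min(1, 0.882) = 0.882
~C = 1 − 0.434 = 0.566
(B -> (A & C)) & ~C = max(0, 0.882 + 0.566 − 1) = max(0, 0.448) = 0.448
~((B -> (A & C)) & ~C) = 1 − 0.448 = 0.552
~((B -> (A & C)) & ~C) -> A = min(1, 1 − 0.552 + 0.004) = min(1, 0.452) = 0.452
~((B /\ B) & B) & (~((B -> (A & C)) & ~C) -> A) = max(0, 1.000 + 0.452 − 1) = max(0, 0.452) = 0.452

0.452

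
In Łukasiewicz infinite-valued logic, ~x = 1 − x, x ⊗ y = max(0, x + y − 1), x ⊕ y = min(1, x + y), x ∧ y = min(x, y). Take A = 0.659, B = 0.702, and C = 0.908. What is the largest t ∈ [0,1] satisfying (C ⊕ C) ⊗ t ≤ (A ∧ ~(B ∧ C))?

C ⊕ C = min(1, 0.908 + 0.908) = min(1, 1.816) = 1.000
So the left factor is C ⊕ C = 1.000.
B ∧ C = min(0.702, 0.908) = 0.702
~(B ∧ C) = 1 − 0.702 = 0.298
A ∧ ~(B ∧ C) = min(0.659, 0.298) = 0.298
So the right-hand bound is A ∧ ~(B ∧ C) = 0.298.
The residuum of the Łukasiewicz t-norm gives the supremum: min(1, 1 − 1.000 + 0.298).
1 − 1.000 + 0.298 = 0.298, so t = min(1, 0.298) = 0.298.
Check: 1.000 ⊗ 0.298 = max(0, 0.298) = 0.298 ≤ 0.298.

0.298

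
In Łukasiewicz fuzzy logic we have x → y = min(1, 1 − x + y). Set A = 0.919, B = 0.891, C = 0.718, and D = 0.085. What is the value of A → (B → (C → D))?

0.557

C → D = min(1, 1 − 0.718 + 0.085) = min(1, 0.367) = 0.367
B → (C → D) = min(1, 1 − 0.891 + 0.367) = min(1, 0.476) = 0.476
A → (B → (C → D)) = min(1, 1 − 0.919 + 0.476) = min(1, 0.557) = 0.557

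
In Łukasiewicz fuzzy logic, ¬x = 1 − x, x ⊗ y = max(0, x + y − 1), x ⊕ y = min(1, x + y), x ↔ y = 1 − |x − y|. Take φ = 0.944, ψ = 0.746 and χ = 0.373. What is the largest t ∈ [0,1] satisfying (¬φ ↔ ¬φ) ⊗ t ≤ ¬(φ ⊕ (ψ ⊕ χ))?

0.000

¬φ = 1 − 0.944 = 0.056
¬φ ↔ ¬φ = 1 − |0.056 − 0.056| = 1 − 0.000 = 1.000
So the left factor is ¬φ ↔ ¬φ = 1.000.
ψ ⊕ χ = min(1, 0.746 + 0.373) = min(1, 1.119) = 1.000
φ ⊕ (ψ ⊕ χ) = min(1, 0.944 + 1.000) = min(1, 1.944) = 1.000
¬(φ ⊕ (ψ ⊕ χ)) = 1 − 1.000 = 0.000
So the right-hand bound is ¬(φ ⊕ (ψ ⊕ χ)) = 0.000.
The residuum of the Łukasiewicz t-norm gives the supremum: min(1, 1 − 1.000 + 0.000).
1 − 1.000 + 0.000 = 0.000, so t = min(1, 0.000) = 0.000.
Check: 1.000 ⊗ 0.000 = max(0, 0.000) = 0.000 ≤ 0.000.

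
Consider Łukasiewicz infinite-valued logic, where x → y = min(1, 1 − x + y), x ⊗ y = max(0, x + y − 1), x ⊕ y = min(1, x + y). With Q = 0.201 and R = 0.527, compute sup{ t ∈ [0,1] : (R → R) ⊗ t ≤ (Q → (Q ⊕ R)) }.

1.000

R → R = min(1, 1 − 0.527 + 0.527) = min(1, 1.000) = 1.000
So the left factor is R → R = 1.000.
Q ⊕ R = min(1, 0.201 + 0.527) = min(1, 0.728) = 0.728
Q → (Q ⊕ R) = min(1, 1 − 0.201 + 0.728) = min(1, 1.527) = 1.000
So the right-hand bound is Q → (Q ⊕ R) = 1.000.
The residuum of the Łukasiewicz t-norm gives the supremum: min(1, 1 − 1.000 + 1.000).
1 − 1.000 + 1.000 = 1.000, so t = min(1, 1.000) = 1.000.
Check: 1.000 ⊗ 1.000 = max(0, 1.000) = 1.000 ≤ 1.000.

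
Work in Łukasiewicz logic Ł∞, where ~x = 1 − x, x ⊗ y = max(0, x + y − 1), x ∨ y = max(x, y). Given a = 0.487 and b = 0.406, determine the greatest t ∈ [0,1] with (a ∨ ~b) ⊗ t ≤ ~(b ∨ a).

~b = 1 − 0.406 = 0.594
a ∨ ~b = max(0.487, 0.594) = 0.594
So the left factor is a ∨ ~b = 0.594.
b ∨ a = max(0.406, 0.487) = 0.487
~(b ∨ a) = 1 − 0.487 = 0.513
So the right-hand bound is ~(b ∨ a) = 0.513.
The residuum of the Łukasiewicz t-norm gives the supremum: min(1, 1 − 0.594 + 0.513).
1 − 0.594 + 0.513 = 0.919, so t = min(1, 0.919) = 0.919.
Check: 0.594 ⊗ 0.919 = max(0, 0.513) = 0.513 ≤ 0.513.

0.919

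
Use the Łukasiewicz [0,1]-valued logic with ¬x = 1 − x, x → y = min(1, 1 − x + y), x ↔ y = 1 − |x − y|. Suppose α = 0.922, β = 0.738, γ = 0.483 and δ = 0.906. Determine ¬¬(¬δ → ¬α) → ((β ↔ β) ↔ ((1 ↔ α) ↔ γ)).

¬δ = 1 − 0.906 = 0.094
¬α = 1 − 0.922 = 0.078
¬δ → ¬α = min(1, 1 − 0.094 + 0.078) = min(1, 0.984) = 0.984
¬(¬δ → ¬α) = 1 − 0.984 = 0.016
¬¬(¬δ → ¬α) = 1 − 0.016 = 0.984
β ↔ β = 1 − |0.738 − 0.738| = 1 − 0.000 = 1.000
1 ↔ α = 1 − |1.000 − 0.922| = 1 − 0.078 = 0.922
(1 ↔ α) ↔ γ = 1 − |0.922 − 0.483| = 1 − 0.439 = 0.561
(β ↔ β) ↔ ((1 ↔ α) ↔ γ) = 1 − |1.000 − 0.561| = 1 − 0.439 = 0.561
¬¬(¬δ → ¬α) → ((β ↔ β) ↔ ((1 ↔ α) ↔ γ)) = min(1, 1 − 0.984 + 0.561) = min(1, 0.577) = 0.577

0.577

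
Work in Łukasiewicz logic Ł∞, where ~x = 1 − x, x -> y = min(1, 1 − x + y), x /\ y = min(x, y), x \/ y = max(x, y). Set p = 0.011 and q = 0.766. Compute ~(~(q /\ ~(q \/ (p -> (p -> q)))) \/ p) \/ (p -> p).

1.000

p -> q = min(1, 1 − 0.011 + 0.766) = min(1, 1.755) = 1.000
p -> (p -> q) = min(1, 1 − 0.011 + 1.000) = min(1, 1.989) = 1.000
q \/ (p -> (p -> q)) = max(0.766, 1.000) = 1.000
~(q \/ (p -> (p -> q))) = 1 − 1.000 = 0.000
q /\ ~(q \/ (p -> (p -> q))) = min(0.766, 0.000) = 0.000
~(q /\ ~(q \/ (p -> (p -> q)))) = 1 − 0.000 = 1.000
~(q /\ ~(q \/ (p -> (p -> q)))) \/ p = max(1.000, 0.011) = 1.000
~(~(q /\ ~(q \/ (p -> (p -> q)))) \/ p) = 1 − 1.000 = 0.000
p -> p = min(1, 1 − 0.011 + 0.011) = min(1, 1.000) = 1.000
~(~(q /\ ~(q \/ (p -> (p -> q)))) \/ p) \/ (p -> p) = max(0.000, 1.000) = 1.000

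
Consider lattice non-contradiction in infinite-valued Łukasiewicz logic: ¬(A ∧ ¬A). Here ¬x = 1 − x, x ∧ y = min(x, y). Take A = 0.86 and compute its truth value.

0.86

¬A = 1 − 0.86 = 0.14
A ∧ ¬A = min(0.86, 0.14) = 0.14
¬(A ∧ ¬A) = 1 − 0.14 = 0.86
(The value 0.86 < 1 shows this instance is not satisfied; not a Ł∞-tautology — its value is 1 − min(a, 1−a).)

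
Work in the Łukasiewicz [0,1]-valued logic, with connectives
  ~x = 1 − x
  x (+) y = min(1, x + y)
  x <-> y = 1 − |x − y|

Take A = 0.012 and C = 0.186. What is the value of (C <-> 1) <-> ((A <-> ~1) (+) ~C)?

C <-> 1 = 1 − |0.186 − 1.000| = 1 − 0.814 = 0.186
~1 = 1 − 1.000 = 0.000
A <-> ~1 = 1 − |0.012 − 0.000| = 1 − 0.012 = 0.988
~C = 1 − 0.186 = 0.814
(A <-> ~1) (+) ~C = min(1, 0.988 + 0.814) = min(1, 1.802) = 1.000
(C <-> 1) <-> ((A <-> ~1) (+) ~C) = 1 − |0.186 − 1.000| = 1 − 0.814 = 0.186

0.186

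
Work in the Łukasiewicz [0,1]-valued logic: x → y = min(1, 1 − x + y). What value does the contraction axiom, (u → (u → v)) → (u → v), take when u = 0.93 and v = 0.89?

u → v = min(1, 1 − 0.93 + 0.89) = min(1, 0.96) = 0.96
u → (u → v) = min(1, 1 − 0.93 + 0.96) = min(1, 1.03) = 1.00
(u → (u → v)) → (u → v) = min(1, 1 − 1.00 + 0.96) = min(1, 0.96) = 0.96
(The value 0.96 < 1 shows this instance is not satisfied; fails in Ł∞ (the t-norm is not idempotent).)

0.96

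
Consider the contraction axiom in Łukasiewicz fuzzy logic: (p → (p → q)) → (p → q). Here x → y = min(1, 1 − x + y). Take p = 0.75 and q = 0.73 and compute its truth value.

p → q = min(1, 1 − 0.75 + 0.73) = min(1, 0.98) = 0.98
p → (p → q) = min(1, 1 − 0.75 + 0.98) = min(1, 1.23) = 1.00
(p → (p → q)) → (p → q) = min(1, 1 − 1.00 + 0.98) = min(1, 0.98) = 0.98
(The value 0.98 < 1 shows this instance is not satisfied; fails in Ł∞ (the t-norm is not idempotent).)

0.98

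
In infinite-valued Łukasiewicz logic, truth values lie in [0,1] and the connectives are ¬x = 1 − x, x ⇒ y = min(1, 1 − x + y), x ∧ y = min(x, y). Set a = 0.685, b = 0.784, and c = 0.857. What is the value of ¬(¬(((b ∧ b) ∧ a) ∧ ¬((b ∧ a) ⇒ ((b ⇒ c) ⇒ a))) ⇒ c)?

b ∧ b = min(0.784, 0.784) = 0.784
(b ∧ b) ∧ a = min(0.784, 0.685) = 0.685
b ∧ a = min(0.784, 0.685) = 0.685
b ⇒ c = min(1, 1 − 0.784 + 0.857) = min(1, 1.073) = 1.000
(b ⇒ c) ⇒ a = min(1, 1 − 1.000 + 0.685) = min(1, 0.685) = 0.685
(b ∧ a) ⇒ ((b ⇒ c) ⇒ a) = min(1, 1 − 0.685 + 0.685) = min(1, 1.000) = 1.000
¬((b ∧ a) ⇒ ((b ⇒ c) ⇒ a)) = 1 − 1.000 = 0.000
((b ∧ b) ∧ a) ∧ ¬((b ∧ a) ⇒ ((b ⇒ c) ⇒ a)) = min(0.685, 0.000) = 0.000
¬(((b ∧ b) ∧ a) ∧ ¬((b ∧ a) ⇒ ((b ⇒ c) ⇒ a))) = 1 − 0.000 = 1.000
¬(((b ∧ b) ∧ a) ∧ ¬((b ∧ a) ⇒ ((b ⇒ c) ⇒ a))) ⇒ c = min(1, 1 − 1.000 + 0.857) = min(1, 0.857) = 0.857
¬(¬(((b ∧ b) ∧ a) ∧ ¬((b ∧ a) ⇒ ((b ⇒ c) ⇒ a))) ⇒ c) = 1 − 0.857 = 0.143

0.143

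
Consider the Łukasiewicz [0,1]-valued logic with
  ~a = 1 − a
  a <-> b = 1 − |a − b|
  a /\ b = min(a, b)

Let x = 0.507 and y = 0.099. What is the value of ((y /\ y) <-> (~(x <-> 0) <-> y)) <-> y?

y /\ y = min(0.099, 0.099) = 0.099
x <-> 0 = 1 − |0.507 − 0.000| = 1 − 0.507 = 0.493
~(x <-> 0) = 1 − 0.493 = 0.507
~(x <-> 0) <-> y = 1 − |0.507 − 0.099| = 1 − 0.408 = 0.592
(y /\ y) <-> (~(x <-> 0) <-> y) = 1 − |0.099 − 0.592| = 1 − 0.493 = 0.507
((y /\ y) <-> (~(x <-> 0) <-> y)) <-> y = 1 − |0.507 − 0.099| = 1 − 0.408 = 0.592

0.592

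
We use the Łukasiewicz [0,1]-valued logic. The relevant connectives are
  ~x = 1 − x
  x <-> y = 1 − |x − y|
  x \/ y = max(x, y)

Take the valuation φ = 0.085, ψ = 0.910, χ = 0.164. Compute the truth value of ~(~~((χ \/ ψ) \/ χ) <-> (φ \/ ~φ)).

0.005

χ \/ ψ = max(0.164, 0.910) = 0.910
(χ \/ ψ) \/ χ = max(0.910, 0.164) = 0.910
~((χ \/ ψ) \/ χ) = 1 − 0.910 = 0.090
~~((χ \/ ψ) \/ χ) = 1 − 0.090 = 0.910
~φ = 1 − 0.085 = 0.915
φ \/ ~φ = max(0.085, 0.915) = 0.915
~~((χ \/ ψ) \/ χ) <-> (φ \/ ~φ) = 1 − |0.910 − 0.915| = 1 − 0.005 = 0.995
~(~~((χ \/ ψ) \/ χ) <-> (φ \/ ~φ)) = 1 − 0.995 = 0.005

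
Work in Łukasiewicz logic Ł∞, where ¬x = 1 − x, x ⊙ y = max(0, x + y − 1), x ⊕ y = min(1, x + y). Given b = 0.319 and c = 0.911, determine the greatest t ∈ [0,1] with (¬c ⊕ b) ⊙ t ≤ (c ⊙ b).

¬c = 1 − 0.911 = 0.089
¬c ⊕ b = min(1, 0.089 + 0.319) = min(1, 0.408) = 0.408
So the left factor is ¬c ⊕ b = 0.408.
c ⊙ b = max(0, 0.911 + 0.319 − 1) = max(0, 0.230) = 0.230
So the right-hand bound is c ⊙ b = 0.230.
The residuum of the Łukasiewicz t-norm gives the supremum: min(1, 1 − 0.408 + 0.230).
1 − 0.408 + 0.230 = 0.822, so t = min(1, 0.822) = 0.822.
Check: 0.408 ⊙ 0.822 = max(0, 0.230) = 0.230 ≤ 0.230.

0.822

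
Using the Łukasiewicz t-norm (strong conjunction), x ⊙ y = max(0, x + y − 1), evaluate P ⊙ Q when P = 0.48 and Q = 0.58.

P ⊙ Q = max(0, 0.48 + 0.58 − 1) = max(0, 0.06) = 0.06
For comparison, the Gödel (minimum) t-norm min(x, y) would give 0.48.

0.06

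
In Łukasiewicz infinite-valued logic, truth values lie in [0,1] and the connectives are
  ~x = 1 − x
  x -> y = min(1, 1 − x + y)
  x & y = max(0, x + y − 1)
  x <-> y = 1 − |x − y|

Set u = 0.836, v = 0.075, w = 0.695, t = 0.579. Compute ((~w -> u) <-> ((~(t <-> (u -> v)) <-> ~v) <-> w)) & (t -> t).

0.720

~w = 1 − 0.695 = 0.305
~w -> u = min(1, 1 − 0.305 + 0.836) = min(1, 1.531) = 1.000
u -> v = min(1, 1 − 0.836 + 0.075) = min(1, 0.239) = 0.239
t <-> (u -> v) = 1 − |0.579 − 0.239| = 1 − 0.340 = 0.660
~(t <-> (u -> v)) = 1 − 0.660 = 0.340
~v = 1 − 0.075 = 0.925
~(t <-> (u -> v)) <-> ~v = 1 − |0.340 − 0.925| = 1 − 0.585 = 0.415
(~(t <-> (u -> v)) <-> ~v) <-> w = 1 − |0.415 − 0.695| = 1 − 0.280 = 0.720
(~w -> u) <-> ((~(t <-> (u -> v)) <-> ~v) <-> w) = 1 − |1.000 − 0.720| = 1 − 0.280 = 0.720
t -> t = min(1, 1 − 0.579 + 0.579) = min(1, 1.000) = 1.000
((~w -> u) <-> ((~(t <-> (u -> v)) <-> ~v) <-> w)) & (t -> t) = max(0, 0.720 + 1.000 − 1) = max(0, 0.720) = 0.720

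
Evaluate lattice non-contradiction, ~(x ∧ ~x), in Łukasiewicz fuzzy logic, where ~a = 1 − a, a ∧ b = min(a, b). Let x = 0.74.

~x = 1 − 0.74 = 0.26
x ∧ ~x = min(0.74, 0.26) = 0.26
~(x ∧ ~x) = 1 − 0.26 = 0.74
(The value 0.74 < 1 shows this instance is not satisfied; not a Ł∞-tautology — its value is 1 − min(a, 1−a).)

0.74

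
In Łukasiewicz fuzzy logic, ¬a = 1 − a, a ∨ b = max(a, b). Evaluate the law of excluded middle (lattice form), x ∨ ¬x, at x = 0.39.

0.61

¬x = 1 − 0.39 = 0.61
x ∨ ¬x = max(0.39, 0.61) = 0.61
(The value 0.61 < 1 shows this instance is not satisfied; not a Ł∞-tautology — its value is max(a, 1−a).)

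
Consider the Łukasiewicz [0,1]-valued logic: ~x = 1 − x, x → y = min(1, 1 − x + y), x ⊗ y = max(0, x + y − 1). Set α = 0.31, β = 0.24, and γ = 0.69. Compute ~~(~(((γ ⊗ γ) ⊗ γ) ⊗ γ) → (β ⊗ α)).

γ ⊗ γ = max(0, 0.69 + 0.69 − 1) = max(0, 0.38) = 0.38
(γ ⊗ γ) ⊗ γ = max(0, 0.38 + 0.69 − 1) = max(0, 0.07) = 0.07
((γ ⊗ γ) ⊗ γ) ⊗ γ = max(0, 0.07 + 0.69 − 1) = max(0, -0.24) = 0.00
~(((γ ⊗ γ) ⊗ γ) ⊗ γ) = 1 − 0.00 = 1.00
β ⊗ α = max(0, 0.24 + 0.31 − 1) = max(0, -0.45) = 0.00
~(((γ ⊗ γ) ⊗ γ) ⊗ γ) → (β ⊗ α) = min(1, 1 − 1.00 + 0.00) = min(1, 0.00) = 0.00
~(~(((γ ⊗ γ) ⊗ γ) ⊗ γ) → (β ⊗ α)) = 1 − 0.00 = 1.00
~~(~(((γ ⊗ γ) ⊗ γ) ⊗ γ) → (β ⊗ α)) = 1 − 1.00 = 0.00

0.00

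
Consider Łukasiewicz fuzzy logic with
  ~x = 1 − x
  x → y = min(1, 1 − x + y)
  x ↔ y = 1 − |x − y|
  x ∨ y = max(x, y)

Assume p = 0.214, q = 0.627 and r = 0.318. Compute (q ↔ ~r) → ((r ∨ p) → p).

0.951

~r = 1 − 0.318 = 0.682
q ↔ ~r = 1 − |0.627 − 0.682| = 1 − 0.055 = 0.945
r ∨ p = max(0.318, 0.214) = 0.318
(r ∨ p) → p = min(1, 1 − 0.318 + 0.214) = min(1, 0.896) = 0.896
(q ↔ ~r) → ((r ∨ p) → p) = min(1, 1 − 0.945 + 0.896) = min(1, 0.951) = 0.951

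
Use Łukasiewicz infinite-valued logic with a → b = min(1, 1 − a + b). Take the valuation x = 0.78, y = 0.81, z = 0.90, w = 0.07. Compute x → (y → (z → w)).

0.58

z → w = min(1, 1 − 0.90 + 0.07) = min(1, 0.17) = 0.17
y → (z → w) = min(1, 1 − 0.81 + 0.17) = min(1, 0.36) = 0.36
x → (y → (z → w)) = min(1, 1 − 0.78 + 0.36) = min(1, 0.58) = 0.58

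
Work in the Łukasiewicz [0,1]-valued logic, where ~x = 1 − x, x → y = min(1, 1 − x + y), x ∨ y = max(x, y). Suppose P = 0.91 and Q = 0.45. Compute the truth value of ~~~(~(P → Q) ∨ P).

P → Q = min(1, 1 − 0.91 + 0.45) = min(1, 0.54) = 0.54
~(P → Q) = 1 − 0.54 = 0.46
~(P → Q) ∨ P = max(0.46, 0.91) = 0.91
~(~(P → Q) ∨ P) = 1 − 0.91 = 0.09
~~(~(P → Q) ∨ P) = 1 − 0.09 = 0.91
~~~(~(P → Q) ∨ P) = 1 − 0.91 = 0.09

0.09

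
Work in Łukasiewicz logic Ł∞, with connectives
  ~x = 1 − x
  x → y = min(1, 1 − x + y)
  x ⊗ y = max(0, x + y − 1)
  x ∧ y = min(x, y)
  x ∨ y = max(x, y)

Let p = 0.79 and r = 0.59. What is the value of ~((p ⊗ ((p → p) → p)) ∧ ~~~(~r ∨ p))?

p → p = min(1, 1 − 0.79 + 0.79) = min(1, 1.00) = 1.00
(p → p) → p = min(1, 1 − 1.00 + 0.79) = min(1, 0.79) = 0.79
p ⊗ ((p → p) → p) = max(0, 0.79 + 0.79 − 1) = max(0, 0.58) = 0.58
~r = 1 − 0.59 = 0.41
~r ∨ p = max(0.41, 0.79) = 0.79
~(~r ∨ p) = 1 − 0.79 = 0.21
~~(~r ∨ p) = 1 − 0.21 = 0.79
~~~(~r ∨ p) = 1 − 0.79 = 0.21
(p ⊗ ((p → p) → p)) ∧ ~~~(~r ∨ p) = min(0.58, 0.21) = 0.21
~((p ⊗ ((p → p) → p)) ∧ ~~~(~r ∨ p)) = 1 − 0.21 = 0.79

0.79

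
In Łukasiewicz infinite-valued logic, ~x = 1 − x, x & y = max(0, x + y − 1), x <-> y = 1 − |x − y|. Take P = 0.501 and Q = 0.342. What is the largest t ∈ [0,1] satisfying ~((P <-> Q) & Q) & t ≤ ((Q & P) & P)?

P <-> Q = 1 − |0.501 − 0.342| = 1 − 0.159 = 0.841
(P <-> Q) & Q = max(0, 0.841 + 0.342 − 1) = max(0, 0.183) = 0.183
~((P <-> Q) & Q) = 1 − 0.183 = 0.817
So the left factor is ~((P <-> Q) & Q) = 0.817.
Q & P = max(0, 0.342 + 0.501 − 1) = max(0, -0.157) = 0.000
(Q & P) & P = max(0, 0.000 + 0.501 − 1) = max(0, -0.499) = 0.000
So the right-hand bound is (Q & P) & P = 0.000.
The residuum of the Łukasiewicz t-norm gives the supremum: min(1, 1 − 0.817 + 0.000).
1 − 0.817 + 0.000 = 0.183, so t = min(1, 0.183) = 0.183.
Check: 0.817 & 0.183 = max(0, 0.000) = 0.000 ≤ 0.000.

0.183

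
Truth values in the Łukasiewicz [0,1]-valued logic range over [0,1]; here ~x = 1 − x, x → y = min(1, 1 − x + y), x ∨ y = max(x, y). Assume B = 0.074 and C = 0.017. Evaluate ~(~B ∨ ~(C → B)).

0.074

~B = 1 − 0.074 = 0.926
C → B = min(1, 1 − 0.017 + 0.074) = min(1, 1.057) = 1.000
~(C → B) = 1 − 1.000 = 0.000
~B ∨ ~(C → B) = max(0.926, 0.000) = 0.926
~(~B ∨ ~(C → B)) = 1 − 0.926 = 0.074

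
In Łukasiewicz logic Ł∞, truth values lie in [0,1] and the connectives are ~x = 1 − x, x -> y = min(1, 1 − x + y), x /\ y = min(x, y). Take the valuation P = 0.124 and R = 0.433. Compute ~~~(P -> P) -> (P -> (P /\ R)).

1.000

P -> P = min(1, 1 − 0.124 + 0.124) = min(1, 1.000) = 1.000
~(P -> P) = 1 − 1.000 = 0.000
~~(P -> P) = 1 − 0.000 = 1.000
~~~(P -> P) = 1 − 1.000 = 0.000
P /\ R = min(0.124, 0.433) = 0.124
P -> (P /\ R) = min(1, 1 − 0.124 + 0.124) = min(1, 1.000) = 1.000
~~~(P -> P) -> (P -> (P /\ R)) = min(1, 1 − 0.000 + 1.000) = min(1, 2.000) = 1.000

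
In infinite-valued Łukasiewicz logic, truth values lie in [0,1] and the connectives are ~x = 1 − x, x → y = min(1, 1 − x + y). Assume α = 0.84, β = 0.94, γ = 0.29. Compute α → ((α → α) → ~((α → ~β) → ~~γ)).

0.16

α → α = min(1, 1 − 0.84 + 0.84) = min(1, 1.00) = 1.00
~β = 1 − 0.94 = 0.06
α → ~β = min(1, 1 − 0.84 + 0.06) = min(1, 0.22) = 0.22
~γ = 1 − 0.29 = 0.71
~~γ = 1 − 0.71 = 0.29
(α → ~β) → ~~γ = min(1, 1 − 0.22 + 0.29) = min(1, 1.07) = 1.00
~((α → ~β) → ~~γ) = 1 − 1.00 = 0.00
(α → α) → ~((α → ~β) → ~~γ) = min(1, 1 − 1.00 + 0.00) = min(1, 0.00) = 0.00
α → ((α → α) → ~((α → ~β) → ~~γ)) = min(1, 1 − 0.84 + 0.00) = min(1, 0.16) = 0.16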